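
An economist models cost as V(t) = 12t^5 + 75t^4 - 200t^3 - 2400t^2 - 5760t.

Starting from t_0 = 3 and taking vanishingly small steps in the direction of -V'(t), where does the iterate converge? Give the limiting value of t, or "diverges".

V'(t) = 60(t - 4)(t + 2)(t + 3)(t + 4), so V'(3) = -12600.
Gradient descent moves in the -V' direction, i.e. t is increasing.
The nearest critical point in that direction is t = 4, where V'' = 20160 > 0 (a local minimum). The iterate converges there.

4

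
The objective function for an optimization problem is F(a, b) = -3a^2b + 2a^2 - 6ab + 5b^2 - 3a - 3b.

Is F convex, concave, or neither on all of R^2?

neither

The term -3a^2b is cubic, so the Hessian is not constant.
∂²F/∂a² = -6b + 4, which takes both signs as b varies (negative for sufficiently large b). A diagonal entry of the Hessian changing sign means the Hessian is neither positive- nor negative-semidefinite on all of R^2.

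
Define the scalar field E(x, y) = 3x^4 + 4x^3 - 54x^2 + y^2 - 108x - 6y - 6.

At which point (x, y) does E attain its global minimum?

E(x,y) separates as P(x) + Q(y) − 6, so its minimum is min P + min Q − 6.
P'(x) = 12(x - 3)(x + 1)(x + 3) vanishes at x ∈ {-3, -1, 3}; Q'(y) = 2y - 6 vanishes at y ∈ {3}.
Local minima of P (where P''>0): P(-3)=-27, P(3)=-459. Local minima of Q: Q(3)=-9.
So the global minimum of E is P(3) + Q(3) − 6 = -459 − 9 − 6 = -474, attained at (3, 3).

(3, 3)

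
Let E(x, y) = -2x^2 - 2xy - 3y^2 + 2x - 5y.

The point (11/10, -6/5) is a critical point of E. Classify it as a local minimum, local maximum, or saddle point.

local maximum

The Hessian of E is constant: H = [[-4, -2], [-2, -6]].
det(H) = (-4)·(-6) − (-2)² = 20.
det(H) > 0 and tr(H) = -10 < 0, so H is negative definite and the point is a local maximum.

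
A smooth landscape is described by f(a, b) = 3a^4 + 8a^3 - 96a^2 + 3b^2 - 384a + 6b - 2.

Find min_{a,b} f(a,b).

f(a,b) separates as P(a) + Q(b) − 2, so its minimum is min P + min Q − 2.
P'(a) = 12(a - 4)(a + 2)(a + 4) vanishes at a ∈ {-4, -2, 4}; Q'(b) = 6b + 6 vanishes at b ∈ {-1}.
Local minima of P (where P''>0): P(-4)=256, P(4)=-1792. Local minima of Q: Q(-1)=-3.
So the global minimum of f is P(4) + Q(-1) − 2 = -1792 − 3 − 2 = -1797, attained at (4, -1).

-1797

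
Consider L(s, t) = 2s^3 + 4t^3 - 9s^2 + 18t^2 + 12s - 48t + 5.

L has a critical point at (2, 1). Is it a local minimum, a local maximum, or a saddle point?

The mixed partial ∂²L/∂s∂t is 0, so the Hessian at any point is diag(L_ss, L_tt) = diag(6(2s - 3), 12(2t + 3)).
At (2, 1): H = diag(6, 60).
Both eigenvalues are positive, so H is positive definite: a local minimum.

local minimum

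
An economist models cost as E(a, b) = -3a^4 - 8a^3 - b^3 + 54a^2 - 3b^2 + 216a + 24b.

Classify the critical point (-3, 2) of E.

local maximum

The mixed partial ∂²E/∂a∂b is 0, so the Hessian at any point is diag(E_aa, E_bb) = diag(12(-3a^2 - 4a + 9), -6(b + 1)).
At (-3, 2): H = diag(-72, -18).
Both eigenvalues are negative, so H is negative definite: a local maximum.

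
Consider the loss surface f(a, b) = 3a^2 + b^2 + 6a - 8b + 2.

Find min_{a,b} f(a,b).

-17

f(a,b) separates as P(a) + Q(b) + 2, so its minimum is min P + min Q + 2.
P'(a) = 6a + 6 vanishes at a ∈ {-1}; Q'(b) = 2b - 8 vanishes at b ∈ {4}.
Local minima of P (where P''>0): P(-1)=-3. Local minima of Q: Q(4)=-16.
So the global minimum of f is P(-1) + Q(4) + 2 = -3 − 16 + 2 = -17, attained at (-1, 4).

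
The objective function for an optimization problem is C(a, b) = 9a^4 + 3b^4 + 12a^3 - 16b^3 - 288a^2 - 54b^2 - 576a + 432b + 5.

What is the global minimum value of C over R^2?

C(a,b) separates as P(a) + Q(b) + 5, so its minimum is min P + min Q + 5.
P'(a) = 36(a - 4)(a + 1)(a + 4) vanishes at a ∈ {-4, -1, 4}; Q'(b) = 12(b - 4)(b - 3)(b + 3) vanishes at b ∈ {-3, 3, 4}.
Local minima of P (where P''>0): P(-4)=-768, P(4)=-3840. Local minima of Q: Q(-3)=-1107, Q(4)=608.
So the global minimum of C is P(4) + Q(-3) + 5 = -3840 − 1107 + 5 = -4942, attained at (4, -3).

-4942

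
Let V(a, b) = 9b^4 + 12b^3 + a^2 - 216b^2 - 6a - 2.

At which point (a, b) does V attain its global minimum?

V(a,b) separates as P(a) + Q(b) − 2, so its minimum is min P + min Q − 2.
P'(a) = 2a - 6 vanishes at a ∈ {3}; Q'(b) = 36b(b - 3)(b + 4) vanishes at b ∈ {-4, 0, 3}.
Local minima of P (where P''>0): P(3)=-9. Local minima of Q: Q(-4)=-1920, Q(3)=-891.
So the global minimum of V is P(3) + Q(-4) − 2 = -9 − 1920 − 2 = -1931, attained at (3, -4).

(3, -4)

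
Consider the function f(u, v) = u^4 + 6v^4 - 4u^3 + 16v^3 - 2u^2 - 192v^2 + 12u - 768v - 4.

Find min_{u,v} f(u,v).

-3597

f(u,v) separates as P(u) + Q(v) − 4, so its minimum is min P + min Q − 4.
P'(u) = 4(u - 3)(u - 1)(u + 1) vanishes at u ∈ {-1, 1, 3}; Q'(v) = 24(v - 4)(v + 2)(v + 4) vanishes at v ∈ {-4, -2, 4}.
Local minima of P (where P''>0): P(-1)=-9, P(3)=-9. Local minima of Q: Q(-4)=512, Q(4)=-3584.
So the global minimum of f is P(-1) + Q(4) − 4 = -9 − 3584 − 4 = -3597, attained at (-1, 4).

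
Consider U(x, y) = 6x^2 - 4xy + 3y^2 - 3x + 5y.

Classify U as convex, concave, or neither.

U is quadratic, so its Hessian is the constant matrix H = [[12, -4], [-4, 6]].
det(H) = 56, tr(H) = 18.
det(H) > 0 and tr(H) > 0, so H is positive definite everywhere: convex.

convex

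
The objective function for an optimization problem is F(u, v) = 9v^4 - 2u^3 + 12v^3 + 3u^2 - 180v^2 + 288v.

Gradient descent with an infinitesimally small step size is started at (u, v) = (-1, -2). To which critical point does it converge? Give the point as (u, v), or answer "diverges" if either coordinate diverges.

F is separable, so gradient descent decouples: u follows -∂F/∂u, v follows -∂F/∂v.
∂F/∂u = -6u(u - 1); at u=-1 this is -12, so u increases.
∂F/∂v = 36(v - 2)(v - 1)(v + 4); at v=-2 this is 864, so v decreases.
u converges to its nearest critical value 0 (a local min of the u-part); v converges to -4. The iterate converges to (0, -4).

(0, -4)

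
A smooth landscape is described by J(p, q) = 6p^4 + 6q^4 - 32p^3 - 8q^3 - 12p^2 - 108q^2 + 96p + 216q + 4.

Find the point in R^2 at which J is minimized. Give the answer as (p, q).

J(p,q) separates as A(p) + B(q) + 4, so its minimum is min A + min B + 4.
A'(p) = 24(p - 4)(p - 1)(p + 1) vanishes at p ∈ {-1, 1, 4}; B'(q) = 24(q - 3)(q - 1)(q + 3) vanishes at q ∈ {-3, 1, 3}.
Local minima of A (where A''>0): A(-1)=-70, A(4)=-320. Local minima of B: B(-3)=-918, B(3)=-54.
So the global minimum of J is A(4) + B(-3) + 4 = -320 − 918 + 4 = -1234, attained at (4, -3).

(4, -3)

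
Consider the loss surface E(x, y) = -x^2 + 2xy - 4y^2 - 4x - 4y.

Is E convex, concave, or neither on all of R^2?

concave

E is quadratic, so its Hessian is the constant matrix H = [[-2, 2], [2, -8]].
det(H) = 12, tr(H) = -10.
det(H) > 0 and tr(H) < 0, so H is negative definite everywhere: concave.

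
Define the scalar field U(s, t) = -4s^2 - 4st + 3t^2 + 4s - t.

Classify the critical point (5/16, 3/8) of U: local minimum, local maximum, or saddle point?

saddle point

The Hessian of U is constant: H = [[-8, -4], [-4, 6]].
det(H) = (-8)·6 − (-4)² = -64.
Since det(H) < 0, H is indefinite and the critical point is a saddle point.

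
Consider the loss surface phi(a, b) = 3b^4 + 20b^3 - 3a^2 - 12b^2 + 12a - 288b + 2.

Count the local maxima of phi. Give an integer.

1

phi separates as a function of a plus a function of b, so ∇phi=0 decouples.
∂phi/∂a = -6(a - 2) = 0 at a ∈ {2}; ∂phi/∂b = 12(b - 2)(b + 3)(b + 4) = 0 at b ∈ {-4, -3, 2}.
The Hessian is diagonal: diag(phi_aa, phi_bb). Second derivatives: phi_aa(2)=-6; phi_bb(-4)=72, phi_bb(-3)=-60, phi_bb(2)=360.
Local maxima occur where both diagonal entries negative: (2, -3). Count: 1.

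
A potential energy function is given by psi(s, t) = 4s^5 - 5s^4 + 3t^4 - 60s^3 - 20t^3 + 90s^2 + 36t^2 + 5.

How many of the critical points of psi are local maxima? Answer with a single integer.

2

psi separates as a function of s plus a function of t, so ∇psi=0 decouples.
∂psi/∂s = 20s(s - 3)(s - 1)(s + 3) = 0 at s ∈ {-3, 0, 1, 3}; ∂psi/∂t = 12t(t - 3)(t - 2) = 0 at t ∈ {0, 2, 3}.
The Hessian is diagonal: diag(psi_ss, psi_tt). Second derivatives: psi_ss(-3)=-1440, psi_ss(0)=180, psi_ss(1)=-160, psi_ss(3)=720; psi_tt(0)=72, psi_tt(2)=-24, psi_tt(3)=36.
Local maxima occur where both diagonal entries negative: (-3, 2), (1, 2). Count: 2.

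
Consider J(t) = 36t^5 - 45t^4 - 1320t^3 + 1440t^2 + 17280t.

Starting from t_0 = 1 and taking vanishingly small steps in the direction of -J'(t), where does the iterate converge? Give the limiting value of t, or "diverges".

-2

J'(t) = 180(t - 4)(t - 3)(t + 2)(t + 4), so J'(1) = 16200.
Gradient descent moves in the -J' direction, i.e. t is decreasing.
The nearest critical point in that direction is t = -2, where J'' = 10800 > 0 (a local minimum). The iterate converges there.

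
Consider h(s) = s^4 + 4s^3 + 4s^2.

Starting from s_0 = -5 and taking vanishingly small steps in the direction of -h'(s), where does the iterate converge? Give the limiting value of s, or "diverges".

-2

h'(s) = 4s(s + 1)(s + 2), so h'(-5) = -240.
Gradient descent moves in the -h' direction, i.e. s is increasing.
The nearest critical point in that direction is s = -2, where h'' = 8 > 0 (a local minimum). The iterate converges there.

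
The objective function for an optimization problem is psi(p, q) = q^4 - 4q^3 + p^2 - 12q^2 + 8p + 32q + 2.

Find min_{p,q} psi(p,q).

-78

psi(p,q) separates as A(p) + B(q) + 2, so its minimum is min A + min B + 2.
A'(p) = 2p + 8 vanishes at p ∈ {-4}; B'(q) = 4(q - 4)(q - 1)(q + 2) vanishes at q ∈ {-2, 1, 4}.
Local minima of A (where A''>0): A(-4)=-16. Local minima of B: B(-2)=-64, B(4)=-64.
So the global minimum of psi is A(-4) + B(-2) + 2 = -16 − 64 + 2 = -78, attained at (-4, -2).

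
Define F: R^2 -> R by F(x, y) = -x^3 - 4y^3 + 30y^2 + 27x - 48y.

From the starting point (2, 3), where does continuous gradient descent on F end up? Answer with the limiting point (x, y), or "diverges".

(-3, 1)

F is separable, so gradient descent decouples: x follows -∂F/∂x, y follows -∂F/∂y.
∂F/∂x = -3(x - 3)(x + 3); at x=2 this is 15, so x decreases.
∂F/∂y = -12(y - 4)(y - 1); at y=3 this is 24, so y decreases.
x converges to its nearest critical value -3 (a local min of the x-part); y converges to 1. The iterate converges to (-3, 1).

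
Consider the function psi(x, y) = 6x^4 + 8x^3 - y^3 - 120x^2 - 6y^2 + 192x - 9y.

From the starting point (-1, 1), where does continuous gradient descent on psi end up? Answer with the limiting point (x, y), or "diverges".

diverges

psi is separable, so gradient descent decouples: x follows -∂psi/∂x, y follows -∂psi/∂y.
∂psi/∂x = 24(x - 2)(x - 1)(x + 4); at x=-1 this is 432, so x decreases.
∂psi/∂y = -3(y + 1)(y + 3); at y=1 this is -24, so y increases.
The y-coordinate has no critical point in that direction and runs off to infinity.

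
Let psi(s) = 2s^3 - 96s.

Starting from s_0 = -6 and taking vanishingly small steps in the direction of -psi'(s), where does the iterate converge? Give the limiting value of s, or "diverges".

psi'(s) = 6(s - 4)(s + 4), so psi'(-6) = 120.
Gradient descent moves in the -psi' direction, i.e. s is decreasing.
There is no critical point below s=-6, and psi' keeps the same sign, so the iterate runs off to −∞.

diverges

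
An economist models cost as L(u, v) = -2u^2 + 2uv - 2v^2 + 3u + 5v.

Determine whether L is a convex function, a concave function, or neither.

L is quadratic, so its Hessian is the constant matrix H = [[-4, 2], [2, -4]].
det(H) = 12, tr(H) = -8.
det(H) > 0 and tr(H) < 0, so H is negative definite everywhere: concave.

concave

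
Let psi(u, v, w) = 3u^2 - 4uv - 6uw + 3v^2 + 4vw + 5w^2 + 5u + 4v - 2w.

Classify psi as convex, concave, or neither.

psi is quadratic, so its Hessian is the constant matrix H = [[6, -4, -6], [-4, 6, 4], [-6, 4, 10]].
Leading principal minors: 6, 20, 80.
All positive ⇒ H ≻ 0 ⇒ convex.

convex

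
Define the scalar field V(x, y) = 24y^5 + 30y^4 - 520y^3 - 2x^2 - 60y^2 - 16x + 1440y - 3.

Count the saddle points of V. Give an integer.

V separates as a function of x plus a function of y, so ∇V=0 decouples.
∂V/∂x = -4(x + 4) = 0 at x ∈ {-4}; ∂V/∂y = 120(y - 3)(y - 1)(y + 1)(y + 4) = 0 at y ∈ {-4, -1, 1, 3}.
The Hessian is diagonal: diag(V_xx, V_yy). Second derivatives: V_xx(-4)=-4; V_yy(-4)=-12600, V_yy(-1)=2880, V_yy(1)=-2400, V_yy(3)=6720.
Saddle points occur where the two diagonal entries have opposite signs: (-4, -1), (-4, 3). Count: 2.

2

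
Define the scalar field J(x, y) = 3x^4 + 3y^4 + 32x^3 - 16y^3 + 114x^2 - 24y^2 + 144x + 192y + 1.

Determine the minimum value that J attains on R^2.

J(x,y) separates as P(x) + Q(y) + 1, so its minimum is min P + min Q + 1.
P'(x) = 12(x + 1)(x + 3)(x + 4) vanishes at x ∈ {-4, -3, -1}; Q'(y) = 12(y - 4)(y - 2)(y + 2) vanishes at y ∈ {-2, 2, 4}.
Local minima of P (where P''>0): P(-4)=-32, P(-1)=-59. Local minima of Q: Q(-2)=-304, Q(4)=128.
So the global minimum of J is P(-1) + Q(-2) + 1 = -59 − 304 + 1 = -362, attained at (-1, -2).

-362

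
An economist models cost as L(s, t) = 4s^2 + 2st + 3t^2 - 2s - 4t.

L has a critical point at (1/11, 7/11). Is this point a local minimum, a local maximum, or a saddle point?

The Hessian of L is constant: H = [[8, 2], [2, 6]].
det(H) = 8·6 − 2² = 44.
det(H) > 0 and tr(H) = 14 > 0, so H is positive definite and the point is a local minimum.

local minimum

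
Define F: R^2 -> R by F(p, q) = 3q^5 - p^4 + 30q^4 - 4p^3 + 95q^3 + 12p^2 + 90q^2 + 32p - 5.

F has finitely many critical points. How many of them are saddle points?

6

F separates as a function of p plus a function of q, so ∇F=0 decouples.
∂F/∂p = -4(p - 2)(p + 1)(p + 4) = 0 at p ∈ {-4, -1, 2}; ∂F/∂q = 15q(q + 1)(q + 3)(q + 4) = 0 at q ∈ {-4, -3, -1, 0}.
The Hessian is diagonal: diag(F_pp, F_qq). Second derivatives: F_pp(-4)=-72, F_pp(-1)=36, F_pp(2)=-72; F_qq(-4)=-180, F_qq(-3)=90, F_qq(-1)=-90, F_qq(0)=180.
Saddle points occur where the two diagonal entries have opposite signs: (-4, -3), (-4, 0), (-1, -4), (-1, -1), (2, -3), (2, 0). Count: 6.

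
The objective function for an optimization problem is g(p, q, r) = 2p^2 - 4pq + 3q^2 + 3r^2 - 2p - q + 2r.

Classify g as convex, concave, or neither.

convex

g is quadratic, so its Hessian is the constant matrix H = [[4, -4, 0], [-4, 6, 0], [0, 0, 6]].
Leading principal minors: 4, 8, 48.
All positive ⇒ H ≻ 0 ⇒ convex.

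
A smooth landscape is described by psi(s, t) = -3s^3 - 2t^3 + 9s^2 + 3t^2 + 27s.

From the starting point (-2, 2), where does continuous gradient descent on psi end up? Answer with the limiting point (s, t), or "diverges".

diverges

psi is separable, so gradient descent decouples: s follows -∂psi/∂s, t follows -∂psi/∂t.
∂psi/∂s = -9(s - 3)(s + 1); at s=-2 this is -45, so s increases.
∂psi/∂t = -6t(t - 1); at t=2 this is -12, so t increases.
The t-coordinate has no critical point in that direction and runs off to infinity.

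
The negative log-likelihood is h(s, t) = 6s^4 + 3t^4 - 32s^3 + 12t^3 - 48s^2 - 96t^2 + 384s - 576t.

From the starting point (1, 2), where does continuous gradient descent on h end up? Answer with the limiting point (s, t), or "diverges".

h is separable, so gradient descent decouples: s follows -∂h/∂s, t follows -∂h/∂t.
∂h/∂s = 24(s - 4)(s - 2)(s + 2); at s=1 this is 216, so s decreases.
∂h/∂t = 12(t - 4)(t + 3)(t + 4); at t=2 this is -720, so t increases.
s converges to its nearest critical value -2 (a local min of the s-part); t converges to 4. The iterate converges to (-2, 4).

(-2, 4)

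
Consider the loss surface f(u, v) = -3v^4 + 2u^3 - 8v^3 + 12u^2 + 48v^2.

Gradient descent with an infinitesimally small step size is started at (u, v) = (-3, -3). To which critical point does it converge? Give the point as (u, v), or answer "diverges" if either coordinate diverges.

f is separable, so gradient descent decouples: u follows -∂f/∂u, v follows -∂f/∂v.
∂f/∂u = 6u(u + 4); at u=-3 this is -18, so u increases.
∂f/∂v = -12v(v - 2)(v + 4); at v=-3 this is -180, so v increases.
u converges to its nearest critical value 0 (a local min of the u-part); v converges to 0. The iterate converges to (0, 0).

(0, 0)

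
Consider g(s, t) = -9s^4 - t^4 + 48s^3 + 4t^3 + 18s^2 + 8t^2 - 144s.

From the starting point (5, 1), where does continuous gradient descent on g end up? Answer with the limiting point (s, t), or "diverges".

g is separable, so gradient descent decouples: s follows -∂g/∂s, t follows -∂g/∂t.
∂g/∂s = -36(s - 4)(s - 1)(s + 1); at s=5 this is -864, so s increases.
∂g/∂t = -4t(t - 4)(t + 1); at t=1 this is 24, so t decreases.
The s-coordinate has no critical point in that direction and runs off to infinity.

diverges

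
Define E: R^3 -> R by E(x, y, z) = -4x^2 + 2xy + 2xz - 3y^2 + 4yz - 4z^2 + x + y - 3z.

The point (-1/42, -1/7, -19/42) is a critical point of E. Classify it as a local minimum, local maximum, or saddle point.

local maximum

The Hessian is constant: H = [[-8, 2, 2], [2, -6, 4], [2, 4, -8]].
Leading principal minors: Δ₁ = -8, Δ₂ = 44, Δ₃ = -168.
The minors alternate sign starting negative (−, +, −), so H is negative definite: a local maximum.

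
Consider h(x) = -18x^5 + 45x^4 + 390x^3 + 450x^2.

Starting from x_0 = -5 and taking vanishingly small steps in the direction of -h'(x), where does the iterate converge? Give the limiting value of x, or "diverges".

-2

h'(x) = -90x(x - 5)(x + 1)(x + 2), so h'(-5) = -54000.
Gradient descent moves in the -h' direction, i.e. x is increasing.
The nearest critical point in that direction is x = -2, where h'' = 1260 > 0 (a local minimum). The iterate converges there.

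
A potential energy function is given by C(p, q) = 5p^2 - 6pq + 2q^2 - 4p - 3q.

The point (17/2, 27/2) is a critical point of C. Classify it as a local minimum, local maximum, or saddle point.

The Hessian of C is constant: H = [[10, -6], [-6, 4]].
det(H) = 10·4 − (-6)² = 4.
det(H) > 0 and tr(H) = 14 > 0, so H is positive definite and the point is a local minimum.

local minimum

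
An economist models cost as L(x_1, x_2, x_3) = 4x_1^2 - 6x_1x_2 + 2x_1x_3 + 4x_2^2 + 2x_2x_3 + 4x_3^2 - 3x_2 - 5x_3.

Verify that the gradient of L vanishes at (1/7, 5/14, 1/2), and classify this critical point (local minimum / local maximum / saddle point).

∇L = (8x_1 - 6x_2 + 2x_3, -6x_1 + 8x_2 + 2x_3 - 3, 2x_1 + 2x_2 + 8x_3 - 5); substituting (1/7, 5/14, 1/2) gives ∇L = (0, 0, 0), so (1/7, 5/14, 1/2) is indeed a critical point.
The Hessian is constant: H = [[8, -6, 2], [-6, 8, 2], [2, 2, 8]].
Leading principal minors: Δ₁ = 8, Δ₂ = 28, Δ₃ = 112.
All leading minors are positive, so H is positive definite: a local minimum.

local minimum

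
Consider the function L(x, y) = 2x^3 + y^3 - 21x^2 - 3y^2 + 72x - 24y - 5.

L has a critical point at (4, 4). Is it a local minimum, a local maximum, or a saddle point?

The mixed partial ∂²L/∂x∂y is 0, so the Hessian at any point is diag(L_xx, L_yy) = diag(6(2x - 7), 6(y - 1)).
At (4, 4): H = diag(6, 18).
Both eigenvalues are positive, so H is positive definite: a local minimum.

local minimum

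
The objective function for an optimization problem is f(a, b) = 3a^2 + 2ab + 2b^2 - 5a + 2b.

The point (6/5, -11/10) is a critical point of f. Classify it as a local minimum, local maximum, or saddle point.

The Hessian of f is constant: H = [[6, 2], [2, 4]].
det(H) = 6·4 − 2² = 20.
det(H) > 0 and tr(H) = 10 > 0, so H is positive definite and the point is a local minimum.

local minimum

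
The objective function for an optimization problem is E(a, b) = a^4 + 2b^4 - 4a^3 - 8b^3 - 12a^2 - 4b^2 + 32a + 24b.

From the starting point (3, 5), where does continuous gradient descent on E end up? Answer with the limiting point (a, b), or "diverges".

(4, 3)

E is separable, so gradient descent decouples: a follows -∂E/∂a, b follows -∂E/∂b.
∂E/∂a = 4(a - 4)(a - 1)(a + 2); at a=3 this is -40, so a increases.
∂E/∂b = 8(b - 3)(b - 1)(b + 1); at b=5 this is 384, so b decreases.
a converges to its nearest critical value 4 (a local min of the a-part); b converges to 3. The iterate converges to (4, 3).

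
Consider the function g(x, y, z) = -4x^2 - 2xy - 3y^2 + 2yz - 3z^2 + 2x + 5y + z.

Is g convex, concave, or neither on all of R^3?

concave

g is quadratic, so its Hessian is the constant matrix H = [[-8, -2, 0], [-2, -6, 2], [0, 2, -6]].
Leading principal minors: -8, 44, -232.
Signs alternate −, +, − ⇒ H ≺ 0 ⇒ concave.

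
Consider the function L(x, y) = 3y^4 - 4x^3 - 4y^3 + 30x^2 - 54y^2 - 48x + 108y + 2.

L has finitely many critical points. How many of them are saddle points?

L separates as a function of x plus a function of y, so ∇L=0 decouples.
∂L/∂x = -12(x - 4)(x - 1) = 0 at x ∈ {1, 4}; ∂L/∂y = 12(y - 3)(y - 1)(y + 3) = 0 at y ∈ {-3, 1, 3}.
The Hessian is diagonal: diag(L_xx, L_yy). Second derivatives: L_xx(1)=36, L_xx(4)=-36; L_yy(-3)=288, L_yy(1)=-96, L_yy(3)=144.
Saddle points occur where the two diagonal entries have opposite signs: (1, 1), (4, -3), (4, 3). Count: 3.

3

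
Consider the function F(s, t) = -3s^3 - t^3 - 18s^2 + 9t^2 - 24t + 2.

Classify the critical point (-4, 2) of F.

The mixed partial ∂²F/∂s∂t is 0, so the Hessian at any point is diag(F_ss, F_tt) = diag(-18(s + 2), 6(-t + 3)).
At (-4, 2): H = diag(36, 6).
Both eigenvalues are positive, so H is positive definite: a local minimum.

local minimum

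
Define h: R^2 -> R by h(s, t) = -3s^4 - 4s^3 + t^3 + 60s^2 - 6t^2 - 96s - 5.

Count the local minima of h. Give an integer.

h separates as a function of s plus a function of t, so ∇h=0 decouples.
∂h/∂s = -12(s - 2)(s - 1)(s + 4) = 0 at s ∈ {-4, 1, 2}; ∂h/∂t = 3t(t - 4) = 0 at t ∈ {0, 4}.
The Hessian is diagonal: diag(h_ss, h_tt). Second derivatives: h_ss(-4)=-360, h_ss(1)=60, h_ss(2)=-72; h_tt(0)=-12, h_tt(4)=12.
Local minima occur where both diagonal entries positive: (1, 4). Count: 1.

1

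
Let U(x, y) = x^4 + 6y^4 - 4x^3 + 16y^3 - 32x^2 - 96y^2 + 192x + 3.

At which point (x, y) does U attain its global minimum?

(-4, -4)

U(x,y) separates as P(x) + Q(y) + 3, so its minimum is min P + min Q + 3.
P'(x) = 4(x - 4)(x - 3)(x + 4) vanishes at x ∈ {-4, 3, 4}; Q'(y) = 24y(y - 2)(y + 4) vanishes at y ∈ {-4, 0, 2}.
Local minima of P (where P''>0): P(-4)=-768, P(4)=256. Local minima of Q: Q(-4)=-1024, Q(2)=-160.
So the global minimum of U is P(-4) + Q(-4) + 3 = -768 − 1024 + 3 = -1789, attained at (-4, -4).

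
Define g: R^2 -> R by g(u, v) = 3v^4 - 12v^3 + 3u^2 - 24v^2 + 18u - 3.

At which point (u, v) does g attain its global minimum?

g(u,v) separates as P(u) + Q(v) − 3, so its minimum is min P + min Q − 3.
P'(u) = 6u + 18 vanishes at u ∈ {-3}; Q'(v) = 12v(v - 4)(v + 1) vanishes at v ∈ {-1, 0, 4}.
Local minima of P (where P''>0): P(-3)=-27. Local minima of Q: Q(-1)=-9, Q(4)=-384.
So the global minimum of g is P(-3) + Q(4) − 3 = -27 − 384 − 3 = -414, attained at (-3, 4).

(-3, 4)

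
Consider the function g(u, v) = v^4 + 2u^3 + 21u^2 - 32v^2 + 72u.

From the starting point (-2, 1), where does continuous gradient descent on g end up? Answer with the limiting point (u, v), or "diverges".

(-3, 4)

g is separable, so gradient descent decouples: u follows -∂g/∂u, v follows -∂g/∂v.
∂g/∂u = 6(u + 3)(u + 4); at u=-2 this is 12, so u decreases.
∂g/∂v = 4v(v - 4)(v + 4); at v=1 this is -60, so v increases.
u converges to its nearest critical value -3 (a local min of the u-part); v converges to 4. The iterate converges to (-3, 4).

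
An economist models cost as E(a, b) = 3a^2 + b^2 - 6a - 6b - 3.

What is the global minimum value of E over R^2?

-15

E(a,b) separates as P(a) + Q(b) − 3, so its minimum is min P + min Q − 3.
P'(a) = 6a - 6 vanishes at a ∈ {1}; Q'(b) = 2b - 6 vanishes at b ∈ {3}.
Local minima of P (where P''>0): P(1)=-3. Local minima of Q: Q(3)=-9.
So the global minimum of E is P(1) + Q(3) − 3 = -3 − 9 − 3 = -15, attained at (1, 3).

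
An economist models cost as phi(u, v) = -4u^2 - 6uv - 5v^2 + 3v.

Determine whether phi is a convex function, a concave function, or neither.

phi is quadratic, so its Hessian is the constant matrix H = [[-8, -6], [-6, -10]].
det(H) = 44, tr(H) = -18.
det(H) > 0 and tr(H) < 0, so H is negative definite everywhere: concave.

concave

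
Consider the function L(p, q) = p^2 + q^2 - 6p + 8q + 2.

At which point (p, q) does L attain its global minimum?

(3, -4)

L(p,q) separates as A(p) + B(q) + 2, so its minimum is min A + min B + 2.
A'(p) = 2p - 6 vanishes at p ∈ {3}; B'(q) = 2q + 8 vanishes at q ∈ {-4}.
Local minima of A (where A''>0): A(3)=-9. Local minima of B: B(-4)=-16.
So the global minimum of L is A(3) + B(-4) + 2 = -9 − 16 + 2 = -23, attained at (3, -4).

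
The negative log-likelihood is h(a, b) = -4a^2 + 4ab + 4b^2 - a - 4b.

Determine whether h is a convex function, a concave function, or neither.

h is quadratic, so its Hessian is the constant matrix H = [[-8, 4], [4, 8]].
det(H) = -80, tr(H) = 0.
det(H) < 0, so H is indefinite: neither convex nor concave.

neither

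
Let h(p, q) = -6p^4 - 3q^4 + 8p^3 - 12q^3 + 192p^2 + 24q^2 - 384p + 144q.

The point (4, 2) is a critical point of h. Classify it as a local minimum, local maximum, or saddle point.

The mixed partial ∂²h/∂p∂q is 0, so the Hessian at any point is diag(h_pp, h_qq) = diag(24(-3p^2 + 2p + 16), 12(-3q^2 - 6q + 4)).
At (4, 2): H = diag(-576, -240).
Both eigenvalues are negative, so H is negative definite: a local maximum.

local maximum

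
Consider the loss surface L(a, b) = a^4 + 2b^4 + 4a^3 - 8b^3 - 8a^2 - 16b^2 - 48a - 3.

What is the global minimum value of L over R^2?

L(a,b) separates as P(a) + Q(b) − 3, so its minimum is min P + min Q − 3.
P'(a) = 4(a - 2)(a + 2)(a + 3) vanishes at a ∈ {-3, -2, 2}; Q'(b) = 8b(b - 4)(b + 1) vanishes at b ∈ {-1, 0, 4}.
Local minima of P (where P''>0): P(-3)=45, P(2)=-80. Local minima of Q: Q(-1)=-6, Q(4)=-256.
So the global minimum of L is P(2) + Q(4) − 3 = -80 − 256 − 3 = -339, attained at (2, 4).

-339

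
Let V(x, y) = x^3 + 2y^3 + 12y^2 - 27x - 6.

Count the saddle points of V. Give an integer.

2

V separates as a function of x plus a function of y, so ∇V=0 decouples.
∂V/∂x = 3(x - 3)(x + 3) = 0 at x ∈ {-3, 3}; ∂V/∂y = 6y(y + 4) = 0 at y ∈ {-4, 0}.
The Hessian is diagonal: diag(V_xx, V_yy). Second derivatives: V_xx(-3)=-18, V_xx(3)=18; V_yy(-4)=-24, V_yy(0)=24.
Saddle points occur where the two diagonal entries have opposite signs: (-3, 0), (3, -4). Count: 2.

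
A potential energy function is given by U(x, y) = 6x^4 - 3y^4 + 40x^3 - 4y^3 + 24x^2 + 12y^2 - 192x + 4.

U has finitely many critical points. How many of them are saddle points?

5

U separates as a function of x plus a function of y, so ∇U=0 decouples.
∂U/∂x = 24(x - 1)(x + 2)(x + 4) = 0 at x ∈ {-4, -2, 1}; ∂U/∂y = -12y(y - 1)(y + 2) = 0 at y ∈ {-2, 0, 1}.
The Hessian is diagonal: diag(U_xx, U_yy). Second derivatives: U_xx(-4)=240, U_xx(-2)=-144, U_xx(1)=360; U_yy(-2)=-72, U_yy(0)=24, U_yy(1)=-36.
Saddle points occur where the two diagonal entries have opposite signs: (-4, -2), (-4, 1), (-2, 0), (1, -2), (1, 1). Count: 5.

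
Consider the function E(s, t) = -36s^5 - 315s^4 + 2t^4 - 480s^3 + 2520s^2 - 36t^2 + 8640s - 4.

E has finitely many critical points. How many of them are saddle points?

E separates as a function of s plus a function of t, so ∇E=0 decouples.
∂E/∂s = -180(s - 2)(s + 2)(s + 3)(s + 4) = 0 at s ∈ {-4, -3, -2, 2}; ∂E/∂t = 8t(t - 3)(t + 3) = 0 at t ∈ {-3, 0, 3}.
The Hessian is diagonal: diag(E_ss, E_tt). Second derivatives: E_ss(-4)=2160, E_ss(-3)=-900, E_ss(-2)=1440, E_ss(2)=-21600; E_tt(-3)=144, E_tt(0)=-72, E_tt(3)=144.
Saddle points occur where the two diagonal entries have opposite signs: (-4, 0), (-3, -3), (-3, 3), (-2, 0), (2, -3), (2, 3). Count: 6.

6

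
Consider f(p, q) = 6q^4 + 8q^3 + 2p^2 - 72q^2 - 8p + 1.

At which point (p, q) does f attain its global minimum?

(2, -3)

f(p,q) separates as A(p) + B(q) + 1, so its minimum is min A + min B + 1.
A'(p) = 4p - 8 vanishes at p ∈ {2}; B'(q) = 24q(q - 2)(q + 3) vanishes at q ∈ {-3, 0, 2}.
Local minima of A (where A''>0): A(2)=-8. Local minima of B: B(-3)=-378, B(2)=-128.
So the global minimum of f is A(2) + B(-3) + 1 = -8 − 378 + 1 = -385, attained at (2, -3).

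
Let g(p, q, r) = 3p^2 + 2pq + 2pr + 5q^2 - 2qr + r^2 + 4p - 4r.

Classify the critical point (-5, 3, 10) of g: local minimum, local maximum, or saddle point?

The Hessian is constant: H = [[6, 2, 2], [2, 10, -2], [2, -2, 2]].
Leading principal minors: Δ₁ = 6, Δ₂ = 56, Δ₃ = 32.
All leading minors are positive, so H is positive definite: a local minimum.

local minimum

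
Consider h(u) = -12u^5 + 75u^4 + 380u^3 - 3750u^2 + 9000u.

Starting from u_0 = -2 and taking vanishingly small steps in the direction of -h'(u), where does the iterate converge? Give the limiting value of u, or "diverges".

h'(u) = -60(u - 5)(u - 3)(u - 2)(u + 5), so h'(-2) = 25200.
Gradient descent moves in the -h' direction, i.e. u is decreasing.
The nearest critical point in that direction is u = -5, where h'' = 33600 > 0 (a local minimum). The iterate converges there.

-5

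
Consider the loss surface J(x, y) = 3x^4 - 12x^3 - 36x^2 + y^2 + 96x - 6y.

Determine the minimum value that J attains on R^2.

J(x,y) separates as P(x) + Q(y), so its minimum is min P + min Q.
P'(x) = 12(x - 4)(x - 1)(x + 2) vanishes at x ∈ {-2, 1, 4}; Q'(y) = 2y - 6 vanishes at y ∈ {3}.
Local minima of P (where P''>0): P(-2)=-192, P(4)=-192. Local minima of Q: Q(3)=-9.
So the global minimum of J is P(-2) + Q(3) = -192 − 9 = -201, attained at (-2, 3).

-201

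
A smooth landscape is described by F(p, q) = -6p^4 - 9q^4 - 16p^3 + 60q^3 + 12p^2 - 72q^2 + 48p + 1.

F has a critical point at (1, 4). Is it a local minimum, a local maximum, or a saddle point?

local maximum

The mixed partial ∂²F/∂p∂q is 0, so the Hessian at any point is diag(F_pp, F_qq) = diag(24(-3p^2 - 4p + 1), 36(-3q^2 + 10q - 4)).
At (1, 4): H = diag(-144, -432).
Both eigenvalues are negative, so H is negative definite: a local maximum.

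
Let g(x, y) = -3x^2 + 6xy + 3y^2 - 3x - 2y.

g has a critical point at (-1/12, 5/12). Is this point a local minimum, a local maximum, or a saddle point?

saddle point

The Hessian of g is constant: H = [[-6, 6], [6, 6]].
det(H) = (-6)·6 − 6² = -72.
Since det(H) < 0, H is indefinite and the critical point is a saddle point.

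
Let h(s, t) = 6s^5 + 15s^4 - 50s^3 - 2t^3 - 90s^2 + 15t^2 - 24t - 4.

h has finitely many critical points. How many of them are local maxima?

h separates as a function of s plus a function of t, so ∇h=0 decouples.
∂h/∂s = 30s(s - 2)(s + 1)(s + 3) = 0 at s ∈ {-3, -1, 0, 2}; ∂h/∂t = -6(t - 4)(t - 1) = 0 at t ∈ {1, 4}.
The Hessian is diagonal: diag(h_ss, h_tt). Second derivatives: h_ss(-3)=-900, h_ss(-1)=180, h_ss(0)=-180, h_ss(2)=900; h_tt(1)=18, h_tt(4)=-18.
Local maxima occur where both diagonal entries negative: (-3, 4), (0, 4). Count: 2.

2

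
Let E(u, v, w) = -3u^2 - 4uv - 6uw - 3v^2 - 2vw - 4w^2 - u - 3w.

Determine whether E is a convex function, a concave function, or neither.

E is quadratic, so its Hessian is the constant matrix H = [[-6, -4, -6], [-4, -6, -2], [-6, -2, -8]].
Leading principal minors: -6, 20, -16.
Signs alternate −, +, − ⇒ H ≺ 0 ⇒ concave.

concave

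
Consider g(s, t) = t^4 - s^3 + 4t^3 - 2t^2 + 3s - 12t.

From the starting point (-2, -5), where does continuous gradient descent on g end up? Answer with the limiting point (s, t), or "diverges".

g is separable, so gradient descent decouples: s follows -∂g/∂s, t follows -∂g/∂t.
∂g/∂s = -3(s - 1)(s + 1); at s=-2 this is -9, so s increases.
∂g/∂t = 4(t - 1)(t + 1)(t + 3); at t=-5 this is -192, so t increases.
s converges to its nearest critical value -1 (a local min of the s-part); t converges to -3. The iterate converges to (-1, -3).

(-1, -3)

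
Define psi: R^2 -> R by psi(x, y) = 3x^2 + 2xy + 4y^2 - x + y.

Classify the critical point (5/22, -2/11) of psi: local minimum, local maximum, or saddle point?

local minimum

The Hessian of psi is constant: H = [[6, 2], [2, 8]].
det(H) = 6·8 − 2² = 44.
det(H) > 0 and tr(H) = 14 > 0, so H is positive definite and the point is a local minimum.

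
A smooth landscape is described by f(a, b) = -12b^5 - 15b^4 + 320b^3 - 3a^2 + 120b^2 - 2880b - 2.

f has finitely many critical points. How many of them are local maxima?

f separates as a function of a plus a function of b, so ∇f=0 decouples.
∂f/∂a = -6a = 0 at a ∈ {0}; ∂f/∂b = -60(b - 3)(b - 2)(b + 2)(b + 4) = 0 at b ∈ {-4, -2, 2, 3}.
The Hessian is diagonal: diag(f_aa, f_bb). Second derivatives: f_aa(0)=-6; f_bb(-4)=5040, f_bb(-2)=-2400, f_bb(2)=1440, f_bb(3)=-2100.
Local maxima occur where both diagonal entries negative: (0, -2), (0, 3). Count: 2.

2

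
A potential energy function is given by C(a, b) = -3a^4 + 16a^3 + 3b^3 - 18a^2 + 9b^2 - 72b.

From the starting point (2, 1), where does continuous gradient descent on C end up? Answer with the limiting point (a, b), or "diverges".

(1, 2)

C is separable, so gradient descent decouples: a follows -∂C/∂a, b follows -∂C/∂b.
∂C/∂a = -12a(a - 3)(a - 1); at a=2 this is 24, so a decreases.
∂C/∂b = 9(b - 2)(b + 4); at b=1 this is -45, so b increases.
a converges to its nearest critical value 1 (a local min of the a-part); b converges to 2. The iterate converges to (1, 2).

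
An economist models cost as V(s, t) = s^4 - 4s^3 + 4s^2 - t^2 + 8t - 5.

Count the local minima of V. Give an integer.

V separates as a function of s plus a function of t, so ∇V=0 decouples.
∂V/∂s = 4s(s - 2)(s - 1) = 0 at s ∈ {0, 1, 2}; ∂V/∂t = -2(t - 4) = 0 at t ∈ {4}.
The Hessian is diagonal: diag(V_ss, V_tt). Second derivatives: V_ss(0)=8, V_ss(1)=-4, V_ss(2)=8; V_tt(4)=-2.
Local minima occur where both diagonal entries positive: none. Count: 0.

0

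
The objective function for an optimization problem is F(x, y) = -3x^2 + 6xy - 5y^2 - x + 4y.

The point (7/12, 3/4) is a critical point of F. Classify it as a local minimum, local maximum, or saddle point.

The Hessian of F is constant: H = [[-6, 6], [6, -10]].
det(H) = (-6)·(-10) − 6² = 24.
det(H) > 0 and tr(H) = -16 < 0, so H is negative definite and the point is a local maximum.

local maximum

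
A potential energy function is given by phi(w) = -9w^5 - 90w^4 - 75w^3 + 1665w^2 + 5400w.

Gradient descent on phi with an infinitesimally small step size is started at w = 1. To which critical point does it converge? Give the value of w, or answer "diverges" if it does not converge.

phi'(w) = -45(w - 3)(w + 2)(w + 4)(w + 5), so phi'(1) = 8100.
Gradient descent moves in the -phi' direction, i.e. w is decreasing.
The nearest critical point in that direction is w = -2, where phi'' = 1350 > 0 (a local minimum). The iterate converges there.

-2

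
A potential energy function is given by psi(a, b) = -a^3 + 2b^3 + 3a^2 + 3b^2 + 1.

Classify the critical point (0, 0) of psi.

local minimum

The mixed partial ∂²psi/∂a∂b is 0, so the Hessian at any point is diag(psi_aa, psi_bb) = diag(6(-a + 1), 6(2b + 1)).
At (0, 0): H = diag(6, 6).
Both eigenvalues are positive, so H is positive definite: a local minimum.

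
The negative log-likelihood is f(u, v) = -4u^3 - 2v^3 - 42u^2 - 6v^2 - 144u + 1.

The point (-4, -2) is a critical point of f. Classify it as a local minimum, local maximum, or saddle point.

local minimum

The mixed partial ∂²f/∂u∂v is 0, so the Hessian at any point is diag(f_uu, f_vv) = diag(-12(2u + 7), -12(v + 1)).
At (-4, -2): H = diag(12, 12).
Both eigenvalues are positive, so H is positive definite: a local minimum.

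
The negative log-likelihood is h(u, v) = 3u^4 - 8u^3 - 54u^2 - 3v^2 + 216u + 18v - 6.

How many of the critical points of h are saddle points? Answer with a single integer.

h separates as a function of u plus a function of v, so ∇h=0 decouples.
∂h/∂u = 12(u - 3)(u - 2)(u + 3) = 0 at u ∈ {-3, 2, 3}; ∂h/∂v = -6(v - 3) = 0 at v ∈ {3}.
The Hessian is diagonal: diag(h_uu, h_vv). Second derivatives: h_uu(-3)=360, h_uu(2)=-60, h_uu(3)=72; h_vv(3)=-6.
Saddle points occur where the two diagonal entries have opposite signs: (-3, 3), (3, 3). Count: 2.

2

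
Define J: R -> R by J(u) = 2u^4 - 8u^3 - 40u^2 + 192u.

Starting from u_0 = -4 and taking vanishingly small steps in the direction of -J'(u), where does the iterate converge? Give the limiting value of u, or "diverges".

J'(u) = 8(u - 4)(u - 2)(u + 3), so J'(-4) = -384.
Gradient descent moves in the -J' direction, i.e. u is increasing.
The nearest critical point in that direction is u = -3, where J'' = 280 > 0 (a local minimum). The iterate converges there.

-3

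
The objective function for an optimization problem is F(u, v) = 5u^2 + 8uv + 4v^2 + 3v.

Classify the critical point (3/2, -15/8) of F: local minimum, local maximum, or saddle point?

The Hessian of F is constant: H = [[10, 8], [8, 8]].
det(H) = 10·8 − 8² = 16.
det(H) > 0 and tr(H) = 18 > 0, so H is positive definite and the point is a local minimum.

local minimum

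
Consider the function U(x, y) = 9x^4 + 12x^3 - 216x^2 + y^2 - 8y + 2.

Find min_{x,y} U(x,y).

U(x,y) separates as P(x) + Q(y) + 2, so its minimum is min P + min Q + 2.
P'(x) = 36x(x - 3)(x + 4) vanishes at x ∈ {-4, 0, 3}; Q'(y) = 2y - 8 vanishes at y ∈ {4}.
Local minima of P (where P''>0): P(-4)=-1920, P(3)=-891. Local minima of Q: Q(4)=-16.
So the global minimum of U is P(-4) + Q(4) + 2 = -1920 − 16 + 2 = -1934, attained at (-4, 4).

-1934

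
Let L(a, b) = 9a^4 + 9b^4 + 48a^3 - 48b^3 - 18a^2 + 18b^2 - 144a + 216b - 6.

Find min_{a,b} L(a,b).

-627

L(a,b) separates as P(a) + Q(b) − 6, so its minimum is min P + min Q − 6.
P'(a) = 36(a - 1)(a + 1)(a + 4) vanishes at a ∈ {-4, -1, 1}; Q'(b) = 36(b - 3)(b - 2)(b + 1) vanishes at b ∈ {-1, 2, 3}.
Local minima of P (where P''>0): P(-4)=-480, P(1)=-105. Local minima of Q: Q(-1)=-141, Q(3)=243.
So the global minimum of L is P(-4) + Q(-1) − 6 = -480 − 141 − 6 = -627, attained at (-4, -1).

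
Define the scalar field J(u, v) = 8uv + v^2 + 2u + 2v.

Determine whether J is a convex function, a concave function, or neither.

neither

J is quadratic, so its Hessian is the constant matrix H = [[0, 8], [8, 2]].
det(H) = -64, tr(H) = 2.
det(H) < 0, so H is indefinite: neither convex nor concave.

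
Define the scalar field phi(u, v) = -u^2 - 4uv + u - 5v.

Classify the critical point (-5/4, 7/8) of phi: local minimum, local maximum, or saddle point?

saddle point

The Hessian of phi is constant: H = [[-2, -4], [-4, 0]].
det(H) = (-2)·0 − (-4)² = -16.
Since det(H) < 0, H is indefinite and the critical point is a saddle point.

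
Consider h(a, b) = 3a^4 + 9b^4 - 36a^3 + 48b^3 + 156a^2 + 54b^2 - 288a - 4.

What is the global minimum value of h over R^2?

h(a,b) separates as P(a) + Q(b) − 4, so its minimum is min P + min Q − 4.
P'(a) = 12(a - 4)(a - 3)(a - 2) vanishes at a ∈ {2, 3, 4}; Q'(b) = 36b(b + 1)(b + 3) vanishes at b ∈ {-3, -1, 0}.
Local minima of P (where P''>0): P(2)=-192, P(4)=-192. Local minima of Q: Q(-3)=-81, Q(0)=0.
So the global minimum of h is P(2) + Q(-3) − 4 = -192 − 81 − 4 = -277, attained at (2, -3).

-277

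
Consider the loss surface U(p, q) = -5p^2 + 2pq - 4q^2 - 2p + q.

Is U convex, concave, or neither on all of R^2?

concave

U is quadratic, so its Hessian is the constant matrix H = [[-10, 2], [2, -8]].
det(H) = 76, tr(H) = -18.
det(H) > 0 and tr(H) < 0, so H is negative definite everywhere: concave.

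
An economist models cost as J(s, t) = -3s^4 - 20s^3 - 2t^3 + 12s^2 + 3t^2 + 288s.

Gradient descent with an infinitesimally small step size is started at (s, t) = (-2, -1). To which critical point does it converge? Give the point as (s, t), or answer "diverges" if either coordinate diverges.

J is separable, so gradient descent decouples: s follows -∂J/∂s, t follows -∂J/∂t.
∂J/∂s = -12(s - 2)(s + 3)(s + 4); at s=-2 this is 96, so s decreases.
∂J/∂t = -6t(t - 1); at t=-1 this is -12, so t increases.
s converges to its nearest critical value -3 (a local min of the s-part); t converges to 0. The iterate converges to (-3, 0).

(-3, 0)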